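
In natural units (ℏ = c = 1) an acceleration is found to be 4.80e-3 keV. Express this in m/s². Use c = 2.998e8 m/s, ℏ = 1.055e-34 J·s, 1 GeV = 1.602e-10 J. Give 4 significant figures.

Acceleration is [L]/[T]² = c·[E]/ℏ.
1 GeV → c/ℏ × (1 GeV in J) = 4.552e32 m/s².
Convert the energy scale: 4.80e-3 keV = 4.80e-9 GeV.
Result: 4.80e-9 × 4.552e32 = 2.185e24 m/s².

2.185e24 m/s²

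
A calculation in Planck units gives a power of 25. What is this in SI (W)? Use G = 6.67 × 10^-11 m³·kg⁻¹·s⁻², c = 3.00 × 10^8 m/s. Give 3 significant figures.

One Planck power: P_P = c⁵/G = 3.64 × 10^52 W.
25 × 3.64 × 10^52 W = 9.11 × 10^53 W

9.11 × 10^53 W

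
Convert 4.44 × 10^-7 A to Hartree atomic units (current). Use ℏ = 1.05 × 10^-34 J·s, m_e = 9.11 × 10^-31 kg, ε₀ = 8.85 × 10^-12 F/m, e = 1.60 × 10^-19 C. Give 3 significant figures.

atomic unit of electric current: I_au = e E_h/ℏ = m_e e⁵/((4πε₀)²ℏ³) = 6.67 × 10^-3 A.
4.44 × 10^-7 / 6.67 × 10^-3 = 6.65 × 10^-5

6.65 × 10^-5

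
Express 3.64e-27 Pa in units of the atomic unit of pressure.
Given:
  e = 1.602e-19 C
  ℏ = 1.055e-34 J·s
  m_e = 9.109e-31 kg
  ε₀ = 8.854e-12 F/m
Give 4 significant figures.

1.243e-40

atomic unit of pressure: P_au = E_h/a₀³ = m_e⁴e¹⁰/((4πε₀)⁵ℏ⁸) = 2.929e13 Pa.
3.64e-27 / 2.929e13 = 1.243e-40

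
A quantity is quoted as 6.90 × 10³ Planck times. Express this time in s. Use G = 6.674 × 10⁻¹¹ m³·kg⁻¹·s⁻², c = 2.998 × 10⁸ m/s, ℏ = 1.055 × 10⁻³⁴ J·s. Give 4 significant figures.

One Planck time: t_P = √(ℏG/c⁵) = 5.392 × 10⁻⁴⁴ s.
6.90 × 10³ × 5.392 × 10⁻⁴⁴ s = 3.720 × 10⁻⁴⁰ s

3.720 × 10⁻⁴⁰ s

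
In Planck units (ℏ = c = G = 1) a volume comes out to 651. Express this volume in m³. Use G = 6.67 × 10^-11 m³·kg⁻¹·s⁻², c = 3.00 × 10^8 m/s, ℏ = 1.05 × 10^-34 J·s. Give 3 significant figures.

2.72 × 10^-102 m³

One Planck volume: V_P = (ℏG/c³)^(3/2) = 4.18 × 10^-105 m³.
651 × 4.18 × 10^-105 m³ = 2.72 × 10^-102 m³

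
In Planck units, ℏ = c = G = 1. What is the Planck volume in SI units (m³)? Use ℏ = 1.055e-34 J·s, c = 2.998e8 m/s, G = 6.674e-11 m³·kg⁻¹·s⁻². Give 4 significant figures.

Dimensional analysis gives V_P = (ℏG/c³)^(3/2).
  = √(1.784e-209)
  = 4.224e-105 m³

4.224e-105 m³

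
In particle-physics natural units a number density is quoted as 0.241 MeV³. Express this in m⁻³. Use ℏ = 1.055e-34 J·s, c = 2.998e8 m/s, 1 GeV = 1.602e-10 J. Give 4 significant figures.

3.131e37 m⁻³

Number density is [L]⁻³ = [E]³/(ℏc)³.
1 GeV³ → 1/(ℏc)³ × (1 GeV in J)³ = 1.299e47 m⁻³.
Convert the energy scale: 0.241 MeV³ = 2.41e-10 GeV³.
Result: 2.41e-10 × 1.299e47 = 3.131e37 m⁻³.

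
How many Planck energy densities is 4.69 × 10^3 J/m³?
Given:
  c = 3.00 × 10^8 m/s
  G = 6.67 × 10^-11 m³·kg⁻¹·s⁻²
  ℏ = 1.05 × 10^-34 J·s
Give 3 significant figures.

1.00 × 10^-110

Planck energy density: u_P = c⁷/(ℏG²) = 4.68 × 10^113 J/m³.
4.69 × 10^3 / 4.68 × 10^113 = 1.00 × 10^-110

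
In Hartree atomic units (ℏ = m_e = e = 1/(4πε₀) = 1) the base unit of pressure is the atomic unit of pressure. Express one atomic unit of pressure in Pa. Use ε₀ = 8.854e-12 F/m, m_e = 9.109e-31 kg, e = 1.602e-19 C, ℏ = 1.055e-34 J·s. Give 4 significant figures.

P_au = E_h/a₀³ = m_e⁴e¹⁰/((4πε₀)⁵ℏ⁸)
E_h = 4.354e-18 J
a₀ = 5.297e-11 m
E_h/a₀³ = 2.929e13 Pa

2.929e13 Pa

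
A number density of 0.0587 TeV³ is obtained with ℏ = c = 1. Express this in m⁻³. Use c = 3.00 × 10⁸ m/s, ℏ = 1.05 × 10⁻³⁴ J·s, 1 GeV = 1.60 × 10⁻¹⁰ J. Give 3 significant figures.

Number density is [L]⁻³ = [E]³/(ℏc)³.
1 GeV³ → 1/(ℏc)³ × (1 GeV in J)³ = 1.31 × 10⁴⁷ m⁻³.
Convert the energy scale: 0.0587 TeV³ = 5.87 × 10⁷ GeV³.
Result: 5.87 × 10⁷ × 1.31 × 10⁴⁷ = 7.69 × 10⁵⁴ m⁻³.

7.69 × 10⁵⁴ m⁻³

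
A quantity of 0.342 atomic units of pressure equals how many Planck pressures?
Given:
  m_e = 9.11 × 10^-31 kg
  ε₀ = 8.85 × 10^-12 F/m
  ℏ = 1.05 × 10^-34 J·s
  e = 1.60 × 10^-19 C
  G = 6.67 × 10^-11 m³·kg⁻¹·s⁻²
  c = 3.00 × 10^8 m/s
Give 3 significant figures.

atomic unit of pressure: P_au = E_h/a₀³ = m_e⁴e¹⁰/((4πε₀)⁵ℏ⁸) = 3.01 × 10^13 Pa
Planck pressure: p_P = c⁷/(ℏG²) = 4.68 × 10^113 Pa
0.342 × 3.01 × 10^13 / 4.68 × 10^113 = 2.20 × 10^-101

2.20 × 10^-101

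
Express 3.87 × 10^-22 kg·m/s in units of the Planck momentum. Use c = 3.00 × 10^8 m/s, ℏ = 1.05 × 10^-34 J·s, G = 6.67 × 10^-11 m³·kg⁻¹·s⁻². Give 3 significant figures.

Planck momentum: p_P = √(ℏc³/G) = 6.52 kg·m/s.
3.87 × 10^-22 / 6.52 = 5.94 × 10^-23

5.94 × 10^-23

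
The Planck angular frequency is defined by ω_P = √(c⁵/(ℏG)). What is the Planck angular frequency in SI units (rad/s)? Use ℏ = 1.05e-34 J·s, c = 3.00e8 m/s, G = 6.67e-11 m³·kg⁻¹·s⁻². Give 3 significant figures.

ω_P = √(c⁵/(ℏG))
  = √(3.47e86)
  = 1.86e43 rad/s

1.86e43 rad/s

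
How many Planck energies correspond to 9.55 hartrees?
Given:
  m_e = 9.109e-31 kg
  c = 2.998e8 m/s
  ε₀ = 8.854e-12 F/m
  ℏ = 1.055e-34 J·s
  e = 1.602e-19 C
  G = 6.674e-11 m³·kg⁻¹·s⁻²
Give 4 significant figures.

hartree: E_h = m_e e⁴/(4πε₀ℏ)² = 4.354e-18 J
Planck energy: E_P = √(ℏc⁵/G) = 1.957e9 J
9.55 × 4.354e-18 / 1.957e9 = 2.125e-26

2.125e-26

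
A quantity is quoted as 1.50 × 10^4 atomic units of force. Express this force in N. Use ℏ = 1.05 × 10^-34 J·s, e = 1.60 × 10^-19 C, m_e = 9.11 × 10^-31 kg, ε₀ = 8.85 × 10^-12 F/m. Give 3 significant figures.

1.25 × 10^-3 N

One atomic unit of force: F_au = E_h/a₀ = m_e²e⁶/((4πε₀)³ℏ⁴) = 8.33 × 10^-8 N.
1.50 × 10^4 × 8.33 × 10^-8 N = 1.25 × 10^-3 N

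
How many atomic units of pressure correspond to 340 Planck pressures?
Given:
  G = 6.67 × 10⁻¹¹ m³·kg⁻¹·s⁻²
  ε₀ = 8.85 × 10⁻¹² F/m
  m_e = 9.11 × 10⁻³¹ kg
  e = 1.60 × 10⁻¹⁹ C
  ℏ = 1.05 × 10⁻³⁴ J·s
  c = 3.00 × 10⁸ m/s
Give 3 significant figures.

Planck pressure: p_P = c⁷/(ℏG²) = 4.68 × 10¹¹³ Pa
atomic unit of pressure: P_au = E_h/a₀³ = m_e⁴e¹⁰/((4πε₀)⁵ℏ⁸) = 3.01 × 10¹³ Pa
340 × 4.68 × 10¹¹³ / 3.01 × 10¹³ = 5.28 × 10¹⁰²

5.28 × 10¹⁰²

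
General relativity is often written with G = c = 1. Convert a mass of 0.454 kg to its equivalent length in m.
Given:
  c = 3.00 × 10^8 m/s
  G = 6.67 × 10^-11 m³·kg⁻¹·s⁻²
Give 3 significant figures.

In G = c = 1 units mass has dimensions of length; the conversion factor is G/c².
0.454 kg × (G/c²) = 3.36 × 10^-28 m

3.36 × 10^-28 m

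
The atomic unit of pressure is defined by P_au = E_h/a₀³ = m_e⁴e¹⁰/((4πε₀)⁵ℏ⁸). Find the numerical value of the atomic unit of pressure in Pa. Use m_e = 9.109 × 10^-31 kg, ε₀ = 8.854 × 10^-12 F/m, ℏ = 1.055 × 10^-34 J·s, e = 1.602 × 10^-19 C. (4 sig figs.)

2.929 × 10^13 Pa

P_au = E_h/a₀³ = m_e⁴e¹⁰/((4πε₀)⁵ℏ⁸)
E_h = 4.354 × 10^-18 J
a₀ = 5.297 × 10^-11 m
E_h/a₀³ = 2.929 × 10^13 Pa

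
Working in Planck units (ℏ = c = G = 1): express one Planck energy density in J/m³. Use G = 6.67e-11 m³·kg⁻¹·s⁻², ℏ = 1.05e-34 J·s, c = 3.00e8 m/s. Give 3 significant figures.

The unique combination of the constants set to 1 with dimensions of energy density is u_P = c⁷/(ℏG²).
  = 2.19e59 / 4.67e-55
  = 4.68e113 J/m³

4.68e113 J/m³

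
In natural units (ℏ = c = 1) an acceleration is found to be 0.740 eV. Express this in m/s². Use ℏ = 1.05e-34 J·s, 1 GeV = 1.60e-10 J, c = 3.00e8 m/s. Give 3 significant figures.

Acceleration is [L]/[T]² = c·[E]/ℏ.
1 GeV → c/ℏ × (1 GeV in J) = 4.57e32 m/s².
Convert the energy scale: 0.740 eV = 7.40e-10 GeV.
Result: 7.40e-10 × 4.57e32 = 3.38e23 m/s².

3.38e23 m/s²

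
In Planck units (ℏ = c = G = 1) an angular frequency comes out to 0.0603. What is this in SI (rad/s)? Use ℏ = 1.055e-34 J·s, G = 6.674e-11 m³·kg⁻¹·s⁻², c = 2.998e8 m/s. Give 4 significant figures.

1.118e42 rad/s

One Planck angular frequency: ω_P = √(c⁵/(ℏG)) = 1.855e43 rad/s.
0.0603 × 1.855e43 rad/s = 1.118e42 rad/s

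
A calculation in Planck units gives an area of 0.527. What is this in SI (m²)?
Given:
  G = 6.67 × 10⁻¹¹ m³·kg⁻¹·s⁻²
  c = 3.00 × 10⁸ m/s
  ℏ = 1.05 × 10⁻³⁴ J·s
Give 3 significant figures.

One Planck area: A_P = ℏG/c³ = 2.59 × 10⁻⁷⁰ m².
0.527 × 2.59 × 10⁻⁷⁰ m² = 1.37 × 10⁻⁷⁰ m²

1.37 × 10⁻⁷⁰ m²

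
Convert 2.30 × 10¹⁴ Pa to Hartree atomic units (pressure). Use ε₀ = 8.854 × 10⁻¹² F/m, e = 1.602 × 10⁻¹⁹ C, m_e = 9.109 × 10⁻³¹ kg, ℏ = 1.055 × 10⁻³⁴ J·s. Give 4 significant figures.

7.852

atomic unit of pressure: P_au = E_h/a₀³ = m_e⁴e¹⁰/((4πε₀)⁵ℏ⁸) = 2.929 × 10¹³ Pa.
2.30 × 10¹⁴ / 2.929 × 10¹³ = 7.852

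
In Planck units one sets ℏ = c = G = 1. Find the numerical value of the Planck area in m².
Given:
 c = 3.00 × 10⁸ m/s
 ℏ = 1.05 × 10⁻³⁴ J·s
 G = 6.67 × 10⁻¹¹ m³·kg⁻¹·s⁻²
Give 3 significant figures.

2.59 × 10⁻⁷⁰ m²

A_P = ℏG/c³
  = 7.00 × 10⁻⁴⁵ / 2.70 × 10²⁵
  = 2.59 × 10⁻⁷⁰ m²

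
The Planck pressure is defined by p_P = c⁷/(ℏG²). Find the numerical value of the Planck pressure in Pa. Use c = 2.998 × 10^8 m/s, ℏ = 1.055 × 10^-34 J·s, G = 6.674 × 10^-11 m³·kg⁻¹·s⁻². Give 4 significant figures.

4.632 × 10^113 Pa

p_P = c⁷/(ℏG²)
  = 2.177 × 10^59 / 4.699 × 10^-55
  = 4.632 × 10^113 Pa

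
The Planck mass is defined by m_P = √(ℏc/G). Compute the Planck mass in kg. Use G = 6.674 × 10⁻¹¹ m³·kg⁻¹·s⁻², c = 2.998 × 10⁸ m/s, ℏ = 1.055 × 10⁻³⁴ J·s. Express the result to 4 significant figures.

m_P = √(ℏc/G)
  = √(4.739 × 10⁻¹⁶)
  = 2.177 × 10⁻⁸ kg

2.177 × 10⁻⁸ kg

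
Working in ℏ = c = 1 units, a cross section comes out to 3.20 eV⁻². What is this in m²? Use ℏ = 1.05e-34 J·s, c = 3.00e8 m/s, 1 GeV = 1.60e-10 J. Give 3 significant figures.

Area is [L]² = [E]⁻²·(ℏc)²; restore (ℏc)².
1 GeV⁻² → (ℏc)² × (1 GeV in J)⁻² = 3.88e-32 m².
Convert the energy scale: 3.20 eV⁻² = 3.20e18 GeV⁻².
Result: 3.20e18 × 3.88e-32 = 1.24e-13 m².

1.24e-13 m²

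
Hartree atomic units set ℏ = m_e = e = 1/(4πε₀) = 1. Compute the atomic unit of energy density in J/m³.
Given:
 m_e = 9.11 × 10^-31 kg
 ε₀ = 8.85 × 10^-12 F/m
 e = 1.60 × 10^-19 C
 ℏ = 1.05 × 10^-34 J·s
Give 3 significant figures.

3.01 × 10^13 J/m³

Dimensional analysis gives u_au = E_h/a₀³ = m_e⁴e¹⁰/((4πε₀)⁵ℏ⁸).
E_h = 4.38 × 10^-18 J
a₀ = 5.26 × 10^-11 m
E_h/a₀³ = 3.01 × 10^13 J/m³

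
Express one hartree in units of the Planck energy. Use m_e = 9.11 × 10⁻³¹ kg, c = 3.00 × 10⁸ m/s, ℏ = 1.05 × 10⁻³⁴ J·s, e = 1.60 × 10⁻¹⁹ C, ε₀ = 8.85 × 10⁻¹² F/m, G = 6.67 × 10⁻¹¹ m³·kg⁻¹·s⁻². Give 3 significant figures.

2.24 × 10⁻²⁷

hartree: E_h = m_e e⁴/(4πε₀ℏ)² = 4.38 × 10⁻¹⁸ J
Planck energy: E_P = √(ℏc⁵/G) = 1.96 × 10⁹ J
ratio = 4.38 × 10⁻¹⁸ / 1.96 × 10⁹ = 2.24 × 10⁻²⁷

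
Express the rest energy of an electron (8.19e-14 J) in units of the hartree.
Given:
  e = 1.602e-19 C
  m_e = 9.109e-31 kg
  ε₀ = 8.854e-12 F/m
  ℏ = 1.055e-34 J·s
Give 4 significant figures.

1.881e4

hartree: E_h = m_e e⁴/(4πε₀ℏ)² = 4.354e-18 J.
8.19e-14 / 4.354e-18 = 1.881e4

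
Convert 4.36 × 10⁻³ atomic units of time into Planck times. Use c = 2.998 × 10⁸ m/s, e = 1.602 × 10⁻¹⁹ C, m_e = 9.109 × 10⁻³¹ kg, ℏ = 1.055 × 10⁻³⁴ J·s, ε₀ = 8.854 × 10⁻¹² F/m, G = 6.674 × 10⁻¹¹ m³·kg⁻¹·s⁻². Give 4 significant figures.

1.959 × 10²⁴

atomic unit of time: τ_au = (4πε₀)²ℏ³/(m_e e⁴) = 2.423 × 10⁻¹⁷ s
Planck time: t_P = √(ℏG/c⁵) = 5.392 × 10⁻⁴⁴ s
4.36 × 10⁻³ × 2.423 × 10⁻¹⁷ / 5.392 × 10⁻⁴⁴ = 1.959 × 10²⁴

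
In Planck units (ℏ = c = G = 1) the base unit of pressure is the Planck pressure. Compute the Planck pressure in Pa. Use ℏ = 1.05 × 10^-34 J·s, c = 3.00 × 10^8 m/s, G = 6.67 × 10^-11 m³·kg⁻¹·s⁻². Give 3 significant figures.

p_P = c⁷/(ℏG²)
  = 2.19 × 10^59 / 4.67 × 10^-55
  = 4.68 × 10^113 Pa

4.68 × 10^113 Pa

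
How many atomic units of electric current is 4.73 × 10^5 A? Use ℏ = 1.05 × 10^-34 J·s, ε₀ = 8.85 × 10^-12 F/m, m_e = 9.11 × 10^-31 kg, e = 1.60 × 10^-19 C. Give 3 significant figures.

atomic unit of electric current: I_au = e E_h/ℏ = m_e e⁵/((4πε₀)²ℏ³) = 6.67 × 10^-3 A.
4.73 × 10^5 / 6.67 × 10^-3 = 7.09 × 10^7

7.09 × 10^7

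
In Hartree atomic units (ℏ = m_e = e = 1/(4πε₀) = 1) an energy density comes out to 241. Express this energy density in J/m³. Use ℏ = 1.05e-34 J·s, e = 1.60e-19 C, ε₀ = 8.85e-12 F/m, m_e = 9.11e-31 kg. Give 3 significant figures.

7.26e15 J/m³

One atomic unit of energy density: u_au = E_h/a₀³ = m_e⁴e¹⁰/((4πε₀)⁵ℏ⁸) = 3.01e13 J/m³.
241 × 3.01e13 J/m³ = 7.26e15 J/m³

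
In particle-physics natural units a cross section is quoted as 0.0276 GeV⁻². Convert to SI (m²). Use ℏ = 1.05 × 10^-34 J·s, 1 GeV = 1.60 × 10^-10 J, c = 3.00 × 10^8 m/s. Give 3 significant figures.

Area is [L]² = [E]⁻²·(ℏc)²; restore (ℏc)².
1 GeV⁻² → (ℏc)² × (1 GeV in J)⁻² = 3.88 × 10^-32 m².
Result: 0.0276 × 3.88 × 10^-32 = 1.07 × 10^-33 m².

1.07 × 10^-33 m²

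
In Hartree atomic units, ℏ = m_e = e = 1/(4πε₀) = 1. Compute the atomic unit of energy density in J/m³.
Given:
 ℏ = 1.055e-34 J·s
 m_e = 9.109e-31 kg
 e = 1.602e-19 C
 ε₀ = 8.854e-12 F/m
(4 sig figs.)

2.929e13 J/m³

The unique combination of the constants set to 1 with dimensions of energy density is u_au = E_h/a₀³ = m_e⁴e¹⁰/((4πε₀)⁵ℏ⁸).
E_h = 4.354e-18 J
a₀ = 5.297e-11 m
E_h/a₀³ = 2.929e13 J/m³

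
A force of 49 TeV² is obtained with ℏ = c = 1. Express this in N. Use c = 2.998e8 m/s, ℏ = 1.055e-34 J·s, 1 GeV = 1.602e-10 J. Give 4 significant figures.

3.976e13 N

Force is [E]/[L] = [E]²/(ℏc); restore (ℏc)⁻¹.
1 GeV² → 1/(ℏc) × (1 GeV in J)² = 8.114e5 N.
Convert the energy scale: 49 TeV² = 4.90e7 GeV².
Result: 4.90e7 × 8.114e5 = 3.976e13 N.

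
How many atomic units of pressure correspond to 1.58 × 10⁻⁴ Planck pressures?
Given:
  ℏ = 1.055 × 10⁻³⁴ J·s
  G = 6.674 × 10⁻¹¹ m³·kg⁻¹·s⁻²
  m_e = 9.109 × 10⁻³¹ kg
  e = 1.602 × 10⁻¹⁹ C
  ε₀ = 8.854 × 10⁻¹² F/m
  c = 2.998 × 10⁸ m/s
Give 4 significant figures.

Planck pressure: p_P = c⁷/(ℏG²) = 4.632 × 10¹¹³ Pa
atomic unit of pressure: P_au = E_h/a₀³ = m_e⁴e¹⁰/((4πε₀)⁵ℏ⁸) = 2.929 × 10¹³ Pa
1.58 × 10⁻⁴ × 4.632 × 10¹¹³ / 2.929 × 10¹³ = 2.499 × 10⁹⁶

2.499 × 10⁹⁶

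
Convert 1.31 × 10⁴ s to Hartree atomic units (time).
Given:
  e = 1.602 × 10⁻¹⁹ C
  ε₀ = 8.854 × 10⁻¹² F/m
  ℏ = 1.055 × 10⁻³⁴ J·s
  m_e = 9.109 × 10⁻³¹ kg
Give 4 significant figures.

atomic unit of time: τ_au = (4πε₀)²ℏ³/(m_e e⁴) = 2.423 × 10⁻¹⁷ s.
1.31 × 10⁴ / 2.423 × 10⁻¹⁷ = 5.407 × 10²⁰

5.407 × 10²⁰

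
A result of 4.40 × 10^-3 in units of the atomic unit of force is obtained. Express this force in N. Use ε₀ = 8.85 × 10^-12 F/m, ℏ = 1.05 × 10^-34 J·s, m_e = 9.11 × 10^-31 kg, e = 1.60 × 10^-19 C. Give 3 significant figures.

One atomic unit of force: F_au = E_h/a₀ = m_e²e⁶/((4πε₀)³ℏ⁴) = 8.33 × 10^-8 N.
4.40 × 10^-3 × 8.33 × 10^-8 N = 3.66 × 10^-10 N

3.66 × 10^-10 N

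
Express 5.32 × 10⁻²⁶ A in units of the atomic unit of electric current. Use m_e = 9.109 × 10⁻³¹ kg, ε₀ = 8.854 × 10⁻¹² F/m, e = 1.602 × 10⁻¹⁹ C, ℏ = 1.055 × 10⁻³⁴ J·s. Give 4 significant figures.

atomic unit of electric current: I_au = e E_h/ℏ = m_e e⁵/((4πε₀)²ℏ³) = 6.612 × 10⁻³ A.
5.32 × 10⁻²⁶ / 6.612 × 10⁻³ = 8.046 × 10⁻²⁴

8.046 × 10⁻²⁴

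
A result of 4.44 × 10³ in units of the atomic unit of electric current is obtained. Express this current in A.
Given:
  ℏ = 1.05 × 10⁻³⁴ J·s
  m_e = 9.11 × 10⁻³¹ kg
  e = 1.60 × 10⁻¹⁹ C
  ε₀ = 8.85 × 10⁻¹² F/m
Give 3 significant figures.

One atomic unit of electric current: I_au = e E_h/ℏ = m_e e⁵/((4πε₀)²ℏ³) = 6.67 × 10⁻³ A.
4.44 × 10³ × 6.67 × 10⁻³ A = 29.6 A

29.6 A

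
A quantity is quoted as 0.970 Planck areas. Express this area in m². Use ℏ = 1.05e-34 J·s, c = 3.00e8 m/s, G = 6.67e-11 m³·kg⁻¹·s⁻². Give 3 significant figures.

2.52e-70 m²

One Planck area: A_P = ℏG/c³ = 2.59e-70 m².
0.970 × 2.59e-70 m² = 2.52e-70 m²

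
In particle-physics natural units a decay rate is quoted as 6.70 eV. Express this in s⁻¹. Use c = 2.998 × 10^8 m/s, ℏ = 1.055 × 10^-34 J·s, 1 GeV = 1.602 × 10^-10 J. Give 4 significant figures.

1.017 × 10^16 s⁻¹

A rate is [E]/ℏ; divide by ℏ.
1 GeV → 1/ℏ × (1 GeV in J) = 1.518 × 10^24 s⁻¹.
Convert the energy scale: 6.70 eV = 6.70 × 10^-9 GeV.
Result: 6.70 × 10^-9 × 1.518 × 10^24 = 1.017 × 10^16 s⁻¹.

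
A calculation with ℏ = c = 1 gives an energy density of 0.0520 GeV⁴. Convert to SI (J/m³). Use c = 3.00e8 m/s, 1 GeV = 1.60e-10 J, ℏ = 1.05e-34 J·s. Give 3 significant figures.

[E]/[L]³ = [E]⁴/(ℏc)³; restore (ℏc)⁻³.
1 GeV⁴ → 1/(ℏc)³ × (1 GeV in J)⁴ = 2.10e37 J/m³.
Result: 0.0520 × 2.10e37 = 1.09e36 J/m³.

1.09e36 J/m³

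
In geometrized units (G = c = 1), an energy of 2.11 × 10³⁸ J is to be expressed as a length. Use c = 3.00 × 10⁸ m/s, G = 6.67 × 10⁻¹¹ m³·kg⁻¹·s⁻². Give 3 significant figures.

Energy → length via G/c⁴.
2.11 × 10³⁸ J × (G/c⁴) = 1.74 × 10⁻⁶ m

1.74 × 10⁻⁶ m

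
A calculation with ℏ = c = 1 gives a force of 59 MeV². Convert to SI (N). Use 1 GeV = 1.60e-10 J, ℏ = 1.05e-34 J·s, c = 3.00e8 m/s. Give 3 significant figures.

47.9 N

Force is [E]/[L] = [E]²/(ℏc); restore (ℏc)⁻¹.
1 GeV² → 1/(ℏc) × (1 GeV in J)² = 8.13e5 N.
Convert the energy scale: 59 MeV² = 5.90e-5 GeV².
Result: 5.90e-5 × 8.13e5 = 47.9 N.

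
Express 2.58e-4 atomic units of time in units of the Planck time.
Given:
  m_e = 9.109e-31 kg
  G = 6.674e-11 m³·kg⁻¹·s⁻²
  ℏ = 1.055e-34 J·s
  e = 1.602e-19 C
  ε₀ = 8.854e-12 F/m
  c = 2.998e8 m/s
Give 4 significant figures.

atomic unit of time: τ_au = (4πε₀)²ℏ³/(m_e e⁴) = 2.423e-17 s
Planck time: t_P = √(ℏG/c⁵) = 5.392e-44 s
2.58e-4 × 2.423e-17 / 5.392e-44 = 1.159e23

1.159e23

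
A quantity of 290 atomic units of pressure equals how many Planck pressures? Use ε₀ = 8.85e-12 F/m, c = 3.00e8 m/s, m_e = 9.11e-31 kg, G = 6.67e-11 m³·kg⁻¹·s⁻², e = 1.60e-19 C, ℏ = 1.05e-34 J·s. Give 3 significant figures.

atomic unit of pressure: P_au = E_h/a₀³ = m_e⁴e¹⁰/((4πε₀)⁵ℏ⁸) = 3.01e13 Pa
Planck pressure: p_P = c⁷/(ℏG²) = 4.68e113 Pa
290 × 3.01e13 / 4.68e113 = 1.87e-98

1.87e-98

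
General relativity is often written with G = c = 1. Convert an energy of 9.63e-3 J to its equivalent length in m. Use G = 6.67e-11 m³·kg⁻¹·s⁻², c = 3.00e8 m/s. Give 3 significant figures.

7.93e-47 m

Energy → length via G/c⁴.
9.63e-3 J × (G/c⁴) = 7.93e-47 m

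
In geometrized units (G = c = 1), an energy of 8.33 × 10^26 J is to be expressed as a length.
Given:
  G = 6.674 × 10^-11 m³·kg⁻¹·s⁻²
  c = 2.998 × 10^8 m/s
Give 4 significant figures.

6.882 × 10^-18 m

Energy → length via G/c⁴.
8.33 × 10^26 J × (G/c⁴) = 6.882 × 10^-18 m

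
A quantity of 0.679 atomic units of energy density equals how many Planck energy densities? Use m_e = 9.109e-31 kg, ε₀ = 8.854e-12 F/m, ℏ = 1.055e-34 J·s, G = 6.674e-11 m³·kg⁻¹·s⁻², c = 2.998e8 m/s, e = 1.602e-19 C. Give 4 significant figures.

atomic unit of energy density: u_au = E_h/a₀³ = m_e⁴e¹⁰/((4πε₀)⁵ℏ⁸) = 2.929e13 J/m³
Planck energy density: u_P = c⁷/(ℏG²) = 4.632e113 J/m³
0.679 × 2.929e13 / 4.632e113 = 4.294e-101

4.294e-101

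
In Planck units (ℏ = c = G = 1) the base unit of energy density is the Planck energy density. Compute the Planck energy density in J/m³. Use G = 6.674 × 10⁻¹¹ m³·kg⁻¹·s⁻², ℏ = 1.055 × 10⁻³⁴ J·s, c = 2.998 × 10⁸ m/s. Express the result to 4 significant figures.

u_P = c⁷/(ℏG²)
  = 2.177 × 10⁵⁹ / 4.699 × 10⁻⁵⁵
  = 4.632 × 10¹¹³ J/m³

4.632 × 10¹¹³ J/m³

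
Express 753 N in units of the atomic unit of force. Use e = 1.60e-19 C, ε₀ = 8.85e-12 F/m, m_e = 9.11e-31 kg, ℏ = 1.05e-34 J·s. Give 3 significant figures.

9.04e9

atomic unit of force: F_au = E_h/a₀ = m_e²e⁶/((4πε₀)³ℏ⁴) = 8.33e-8 N.
753 / 8.33e-8 = 9.04e9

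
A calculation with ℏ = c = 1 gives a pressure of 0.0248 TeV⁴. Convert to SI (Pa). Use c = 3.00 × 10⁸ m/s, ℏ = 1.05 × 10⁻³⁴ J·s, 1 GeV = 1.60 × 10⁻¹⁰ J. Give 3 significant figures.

Pressure is [E]/[L]³ = [E]⁴/(ℏc)³.
1 GeV⁴ → 1/(ℏc)³ × (1 GeV in J)⁴ = 2.10 × 10³⁷ Pa.
Convert the energy scale: 0.0248 TeV⁴ = 2.48 × 10¹⁰ GeV⁴.
Result: 2.48 × 10¹⁰ × 2.10 × 10³⁷ = 5.20 × 10⁴⁷ Pa.

5.20 × 10⁴⁷ Pa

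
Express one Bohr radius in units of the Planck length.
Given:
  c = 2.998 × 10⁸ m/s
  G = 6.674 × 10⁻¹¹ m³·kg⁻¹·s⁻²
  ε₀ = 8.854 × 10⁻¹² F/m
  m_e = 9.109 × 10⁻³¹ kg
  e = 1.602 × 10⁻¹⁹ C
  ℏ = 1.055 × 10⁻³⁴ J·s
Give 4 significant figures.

Bohr radius: a₀ = 4πε₀ℏ²/(m_e e²) = 5.297 × 10⁻¹¹ m
Planck length: ℓ_P = √(ℏG/c³) = 1.616 × 10⁻³⁵ m
ratio = 5.297 × 10⁻¹¹ / 1.616 × 10⁻³⁵ = 3.277 × 10²⁴

3.277 × 10²⁴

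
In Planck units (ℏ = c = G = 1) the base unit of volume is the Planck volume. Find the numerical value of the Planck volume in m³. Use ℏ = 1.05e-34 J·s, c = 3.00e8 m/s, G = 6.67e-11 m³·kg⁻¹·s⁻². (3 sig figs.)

4.18e-105 m³

V_P = (ℏG/c³)^(3/2)
  = √(1.75e-209)
  = 4.18e-105 m³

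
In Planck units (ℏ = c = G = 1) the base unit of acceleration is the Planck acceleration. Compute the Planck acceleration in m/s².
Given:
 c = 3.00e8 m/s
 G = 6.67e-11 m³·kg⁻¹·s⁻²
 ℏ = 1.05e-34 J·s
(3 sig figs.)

5.59e51 m/s²

a_P = √(c⁷/(ℏG))
  = √(3.12e103)
  = 5.59e51 m/s²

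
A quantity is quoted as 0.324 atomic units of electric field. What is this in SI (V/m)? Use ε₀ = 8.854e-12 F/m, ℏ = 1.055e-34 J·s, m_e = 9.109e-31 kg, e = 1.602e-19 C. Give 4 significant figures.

One atomic unit of electric field: E_au = E_h/(e a₀) = m_e²e⁵/((4πε₀)³ℏ⁴) = 5.131e11 V/m.
0.324 × 5.131e11 V/m = 1.662e11 V/m

1.662e11 V/m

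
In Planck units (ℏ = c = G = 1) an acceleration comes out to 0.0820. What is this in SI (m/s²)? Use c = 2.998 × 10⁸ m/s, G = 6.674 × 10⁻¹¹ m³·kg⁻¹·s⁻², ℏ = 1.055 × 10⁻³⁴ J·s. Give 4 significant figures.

One Planck acceleration: a_P = √(c⁷/(ℏG)) = 5.560 × 10⁵¹ m/s².
0.0820 × 5.560 × 10⁵¹ m/s² = 4.559 × 10⁵⁰ m/s²

4.559 × 10⁵⁰ m/s²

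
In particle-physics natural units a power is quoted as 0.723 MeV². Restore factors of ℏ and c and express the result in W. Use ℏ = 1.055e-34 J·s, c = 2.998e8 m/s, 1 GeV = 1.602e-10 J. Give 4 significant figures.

1.759e8 W

Power is [E]/[T] = [E]²/ℏ.
1 GeV² → 1/ℏ × (1 GeV in J)² = 2.433e14 W.
Convert the energy scale: 0.723 MeV² = 7.23e-7 GeV².
Result: 7.23e-7 × 2.433e14 = 1.759e8 W.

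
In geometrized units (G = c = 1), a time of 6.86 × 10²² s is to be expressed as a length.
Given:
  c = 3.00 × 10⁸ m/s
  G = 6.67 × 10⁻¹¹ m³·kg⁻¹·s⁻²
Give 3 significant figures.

Time → length via c.
6.86 × 10²² s × (c) = 2.06 × 10³¹ m

2.06 × 10³¹ m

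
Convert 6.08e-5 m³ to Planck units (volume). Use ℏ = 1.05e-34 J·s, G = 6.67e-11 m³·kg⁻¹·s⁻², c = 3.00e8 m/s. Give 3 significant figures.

Planck volume: V_P = (ℏG/c³)^(3/2) = 4.18e-105 m³.
6.08e-5 / 4.18e-105 = 1.46e100

1.46e100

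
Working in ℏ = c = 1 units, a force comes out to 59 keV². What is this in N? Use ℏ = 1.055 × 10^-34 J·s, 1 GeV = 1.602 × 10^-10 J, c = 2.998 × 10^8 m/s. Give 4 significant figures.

4.787 × 10^-5 N

Force is [E]/[L] = [E]²/(ℏc); restore (ℏc)⁻¹.
1 GeV² → 1/(ℏc) × (1 GeV in J)² = 8.114 × 10^5 N.
Convert the energy scale: 59 keV² = 5.90 × 10^-11 GeV².
Result: 5.90 × 10^-11 × 8.114 × 10^5 = 4.787 × 10^-5 N.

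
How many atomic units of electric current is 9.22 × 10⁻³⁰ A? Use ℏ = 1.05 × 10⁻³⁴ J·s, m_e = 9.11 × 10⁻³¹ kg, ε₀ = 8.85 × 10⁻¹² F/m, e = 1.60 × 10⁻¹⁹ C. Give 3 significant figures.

1.38 × 10⁻²⁷

atomic unit of electric current: I_au = e E_h/ℏ = m_e e⁵/((4πε₀)²ℏ³) = 6.67 × 10⁻³ A.
9.22 × 10⁻³⁰ / 6.67 × 10⁻³ = 1.38 × 10⁻²⁷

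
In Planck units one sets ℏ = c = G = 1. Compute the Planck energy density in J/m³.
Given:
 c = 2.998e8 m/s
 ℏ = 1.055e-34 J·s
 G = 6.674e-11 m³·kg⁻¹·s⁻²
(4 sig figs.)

4.632e113 J/m³

u_P = c⁷/(ℏG²)
  = 2.177e59 / 4.699e-55
  = 4.632e113 J/m³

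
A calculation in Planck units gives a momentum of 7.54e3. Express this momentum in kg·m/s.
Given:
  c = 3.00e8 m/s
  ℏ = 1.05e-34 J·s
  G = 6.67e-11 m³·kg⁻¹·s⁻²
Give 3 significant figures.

One Planck momentum: p_P = √(ℏc³/G) = 6.52 kg·m/s.
7.54e3 × 6.52 kg·m/s = 4.92e4 kg·m/s

4.92e4 kg·m/s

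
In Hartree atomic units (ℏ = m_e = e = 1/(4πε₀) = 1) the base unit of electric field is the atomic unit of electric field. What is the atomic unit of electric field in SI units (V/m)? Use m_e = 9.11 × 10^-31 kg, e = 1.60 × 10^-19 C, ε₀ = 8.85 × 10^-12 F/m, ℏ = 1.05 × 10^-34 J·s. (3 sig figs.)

E_au = E_h/(e a₀) = m_e²e⁵/((4πε₀)³ℏ⁴)
E_h = 4.38 × 10^-18 J
a₀ = 5.26 × 10^-11 m
E_h/(e·a₀) = 5.20 × 10^11 V/m

5.20 × 10^11 V/m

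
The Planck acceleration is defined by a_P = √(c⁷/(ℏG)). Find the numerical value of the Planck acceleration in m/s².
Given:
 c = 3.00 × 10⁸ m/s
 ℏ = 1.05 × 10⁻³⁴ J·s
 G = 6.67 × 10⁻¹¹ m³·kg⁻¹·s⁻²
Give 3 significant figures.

5.59 × 10⁵¹ m/s²

a_P = √(c⁷/(ℏG))
  = √(3.12 × 10¹⁰³)
  = 5.59 × 10⁵¹ m/s²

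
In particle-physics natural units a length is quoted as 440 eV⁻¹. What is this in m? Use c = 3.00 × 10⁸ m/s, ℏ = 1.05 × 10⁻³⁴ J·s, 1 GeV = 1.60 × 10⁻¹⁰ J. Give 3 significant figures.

8.66 × 10⁻⁵ m

A length is [E]⁻¹ in ℏ=c=1; restore one factor of ℏc.
1 GeV⁻¹ → ℏc × (1 GeV in J)⁻¹ = 1.97 × 10⁻¹⁶ m.
Convert the energy scale: 440 eV⁻¹ = 4.40 × 10¹¹ GeV⁻¹.
Result: 4.40 × 10¹¹ × 1.97 × 10⁻¹⁶ = 8.66 × 10⁻⁵ m.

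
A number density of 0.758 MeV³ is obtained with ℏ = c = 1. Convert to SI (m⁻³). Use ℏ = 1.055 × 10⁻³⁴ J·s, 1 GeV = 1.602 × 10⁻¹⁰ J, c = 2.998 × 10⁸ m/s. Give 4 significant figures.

Number density is [L]⁻³ = [E]³/(ℏc)³.
1 GeV³ → 1/(ℏc)³ × (1 GeV in J)³ = 1.299 × 10⁴⁷ m⁻³.
Convert the energy scale: 0.758 MeV³ = 7.58 × 10⁻¹⁰ GeV³.
Result: 7.58 × 10⁻¹⁰ × 1.299 × 10⁴⁷ = 9.849 × 10³⁷ m⁻³.

9.849 × 10³⁷ m⁻³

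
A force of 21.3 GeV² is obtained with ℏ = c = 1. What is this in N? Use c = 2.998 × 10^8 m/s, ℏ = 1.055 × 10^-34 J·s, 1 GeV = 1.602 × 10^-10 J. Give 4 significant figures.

Force is [E]/[L] = [E]²/(ℏc); restore (ℏc)⁻¹.
1 GeV² → 1/(ℏc) × (1 GeV in J)² = 8.114 × 10^5 N.
Result: 21.3 × 8.114 × 10^5 = 1.728 × 10^7 N.

1.728 × 10^7 N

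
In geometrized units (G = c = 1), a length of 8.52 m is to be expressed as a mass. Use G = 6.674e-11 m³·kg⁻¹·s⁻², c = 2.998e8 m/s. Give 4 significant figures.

1.147e28 kg

Length → mass via c²/G.
8.52 m × (c²/G) = 1.147e28 kg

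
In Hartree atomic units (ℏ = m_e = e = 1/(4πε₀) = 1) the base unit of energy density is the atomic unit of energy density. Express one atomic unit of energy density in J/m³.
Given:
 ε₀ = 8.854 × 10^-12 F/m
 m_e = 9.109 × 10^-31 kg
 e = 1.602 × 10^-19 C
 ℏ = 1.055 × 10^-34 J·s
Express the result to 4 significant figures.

u_au = E_h/a₀³ = m_e⁴e¹⁰/((4πε₀)⁵ℏ⁸)
E_h = 4.354 × 10^-18 J
a₀ = 5.297 × 10^-11 m
E_h/a₀³ = 2.929 × 10^13 J/m³

2.929 × 10^13 J/m³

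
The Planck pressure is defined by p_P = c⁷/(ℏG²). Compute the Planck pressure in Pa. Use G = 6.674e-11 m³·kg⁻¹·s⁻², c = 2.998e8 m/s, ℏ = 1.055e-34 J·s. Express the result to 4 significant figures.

p_P = c⁷/(ℏG²)
  = 2.177e59 / 4.699e-55
  = 4.632e113 Pa

4.632e113 Pa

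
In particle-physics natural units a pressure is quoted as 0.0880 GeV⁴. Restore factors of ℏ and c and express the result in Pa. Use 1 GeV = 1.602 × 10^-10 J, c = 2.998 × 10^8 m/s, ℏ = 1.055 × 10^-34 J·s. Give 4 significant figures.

Pressure is [E]/[L]³ = [E]⁴/(ℏc)³.
1 GeV⁴ → 1/(ℏc)³ × (1 GeV in J)⁴ = 2.082 × 10^37 Pa.
Result: 0.0880 × 2.082 × 10^37 = 1.832 × 10^36 Pa.

1.832 × 10^36 Pa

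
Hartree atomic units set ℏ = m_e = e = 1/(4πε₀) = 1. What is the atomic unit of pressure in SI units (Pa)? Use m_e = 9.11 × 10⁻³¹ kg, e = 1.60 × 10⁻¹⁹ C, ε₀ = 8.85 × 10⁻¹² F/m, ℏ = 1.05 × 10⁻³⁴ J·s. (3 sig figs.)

3.01 × 10¹³ Pa

Dimensional analysis gives P_au = E_h/a₀³ = m_e⁴e¹⁰/((4πε₀)⁵ℏ⁸).
E_h = 4.38 × 10⁻¹⁸ J
a₀ = 5.26 × 10⁻¹¹ m
E_h/a₀³ = 3.01 × 10¹³ Pa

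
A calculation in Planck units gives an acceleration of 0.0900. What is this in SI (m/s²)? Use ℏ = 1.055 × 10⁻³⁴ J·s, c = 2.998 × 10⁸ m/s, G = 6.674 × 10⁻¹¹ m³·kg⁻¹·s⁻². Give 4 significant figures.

5.004 × 10⁵⁰ m/s²

One Planck acceleration: a_P = √(c⁷/(ℏG)) = 5.560 × 10⁵¹ m/s².
0.0900 × 5.560 × 10⁵¹ m/s² = 5.004 × 10⁵⁰ m/s²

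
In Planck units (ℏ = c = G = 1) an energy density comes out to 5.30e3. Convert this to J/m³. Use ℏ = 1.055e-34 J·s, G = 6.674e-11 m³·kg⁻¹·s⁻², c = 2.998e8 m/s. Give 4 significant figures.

2.455e117 J/m³

One Planck energy density: u_P = c⁷/(ℏG²) = 4.632e113 J/m³.
5.30e3 × 4.632e113 J/m³ = 2.455e117 J/m³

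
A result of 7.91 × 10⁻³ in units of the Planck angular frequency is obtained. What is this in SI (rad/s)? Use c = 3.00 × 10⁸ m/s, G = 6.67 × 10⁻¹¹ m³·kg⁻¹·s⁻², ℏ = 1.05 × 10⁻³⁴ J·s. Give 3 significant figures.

One Planck angular frequency: ω_P = √(c⁵/(ℏG)) = 1.86 × 10⁴³ rad/s.
7.91 × 10⁻³ × 1.86 × 10⁴³ rad/s = 1.47 × 10⁴¹ rad/s

1.47 × 10⁴¹ rad/s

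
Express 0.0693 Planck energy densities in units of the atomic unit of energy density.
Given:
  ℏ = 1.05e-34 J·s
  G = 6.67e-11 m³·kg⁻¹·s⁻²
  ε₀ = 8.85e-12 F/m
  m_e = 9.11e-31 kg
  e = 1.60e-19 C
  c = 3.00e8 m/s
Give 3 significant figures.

1.08e99

Planck energy density: u_P = c⁷/(ℏG²) = 4.68e113 J/m³
atomic unit of energy density: u_au = E_h/a₀³ = m_e⁴e¹⁰/((4πε₀)⁵ℏ⁸) = 3.01e13 J/m³
0.0693 × 4.68e113 / 3.01e13 = 1.08e99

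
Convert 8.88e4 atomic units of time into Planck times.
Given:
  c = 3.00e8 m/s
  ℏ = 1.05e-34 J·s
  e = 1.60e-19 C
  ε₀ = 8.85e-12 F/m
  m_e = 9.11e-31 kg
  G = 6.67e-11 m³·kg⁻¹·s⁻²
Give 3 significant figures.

atomic unit of time: τ_au = (4πε₀)²ℏ³/(m_e e⁴) = 2.40e-17 s
Planck time: t_P = √(ℏG/c⁵) = 5.37e-44 s
8.88e4 × 2.40e-17 / 5.37e-44 = 3.97e31

3.97e31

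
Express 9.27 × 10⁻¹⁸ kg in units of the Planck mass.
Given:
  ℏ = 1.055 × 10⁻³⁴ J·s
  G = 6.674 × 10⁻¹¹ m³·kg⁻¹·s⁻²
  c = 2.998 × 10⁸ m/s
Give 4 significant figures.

4.258 × 10⁻¹⁰

Planck mass: m_P = √(ℏc/G) = 2.177 × 10⁻⁸ kg.
9.27 × 10⁻¹⁸ / 2.177 × 10⁻⁸ = 4.258 × 10⁻¹⁰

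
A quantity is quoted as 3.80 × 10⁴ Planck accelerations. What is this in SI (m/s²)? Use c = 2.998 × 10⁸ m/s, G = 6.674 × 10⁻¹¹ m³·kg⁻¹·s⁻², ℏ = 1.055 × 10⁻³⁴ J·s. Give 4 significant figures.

2.113 × 10⁵⁶ m/s²

One Planck acceleration: a_P = √(c⁷/(ℏG)) = 5.560 × 10⁵¹ m/s².
3.80 × 10⁴ × 5.560 × 10⁵¹ m/s² = 2.113 × 10⁵⁶ m/s²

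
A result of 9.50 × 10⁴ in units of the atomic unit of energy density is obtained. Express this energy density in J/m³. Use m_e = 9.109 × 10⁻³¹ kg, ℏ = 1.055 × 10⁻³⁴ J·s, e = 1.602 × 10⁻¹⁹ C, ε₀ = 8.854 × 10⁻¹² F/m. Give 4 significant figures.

One atomic unit of energy density: u_au = E_h/a₀³ = m_e⁴e¹⁰/((4πε₀)⁵ℏ⁸) = 2.929 × 10¹³ J/m³.
9.50 × 10⁴ × 2.929 × 10¹³ J/m³ = 2.783 × 10¹⁸ J/m³

2.783 × 10¹⁸ J/m³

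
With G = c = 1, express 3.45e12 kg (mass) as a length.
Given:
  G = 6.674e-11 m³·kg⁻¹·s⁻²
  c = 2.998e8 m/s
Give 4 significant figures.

2.562e-15 m

In G = c = 1 units mass has dimensions of length; the conversion factor is G/c².
3.45e12 kg × (G/c²) = 2.562e-15 m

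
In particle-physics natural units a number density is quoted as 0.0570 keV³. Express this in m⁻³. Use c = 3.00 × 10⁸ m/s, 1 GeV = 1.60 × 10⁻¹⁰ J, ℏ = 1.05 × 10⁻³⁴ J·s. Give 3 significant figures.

7.47 × 10²⁷ m⁻³

Number density is [L]⁻³ = [E]³/(ℏc)³.
1 GeV³ → 1/(ℏc)³ × (1 GeV in J)³ = 1.31 × 10⁴⁷ m⁻³.
Convert the energy scale: 0.0570 keV³ = 5.70 × 10⁻²⁰ GeV³.
Result: 5.70 × 10⁻²⁰ × 1.31 × 10⁴⁷ = 7.47 × 10²⁷ m⁻³.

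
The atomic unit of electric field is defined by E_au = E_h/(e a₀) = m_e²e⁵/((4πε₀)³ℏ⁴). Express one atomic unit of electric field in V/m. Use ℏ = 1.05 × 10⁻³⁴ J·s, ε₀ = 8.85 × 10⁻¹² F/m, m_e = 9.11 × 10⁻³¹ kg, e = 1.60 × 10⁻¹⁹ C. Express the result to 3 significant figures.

5.20 × 10¹¹ V/m

E_au = E_h/(e a₀) = m_e²e⁵/((4πε₀)³ℏ⁴)
E_h = 4.38 × 10⁻¹⁸ J
a₀ = 5.26 × 10⁻¹¹ m
E_h/(e·a₀) = 5.20 × 10¹¹ V/m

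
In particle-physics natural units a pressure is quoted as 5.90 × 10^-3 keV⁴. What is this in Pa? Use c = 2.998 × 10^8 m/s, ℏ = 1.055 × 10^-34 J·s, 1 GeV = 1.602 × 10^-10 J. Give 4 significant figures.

Pressure is [E]/[L]³ = [E]⁴/(ℏc)³.
1 GeV⁴ → 1/(ℏc)³ × (1 GeV in J)⁴ = 2.082 × 10^37 Pa.
Convert the energy scale: 5.90 × 10^-3 keV⁴ = 5.90 × 10^-27 GeV⁴.
Result: 5.90 × 10^-27 × 2.082 × 10^37 = 1.228 × 10^11 Pa.

1.228 × 10^11 Pa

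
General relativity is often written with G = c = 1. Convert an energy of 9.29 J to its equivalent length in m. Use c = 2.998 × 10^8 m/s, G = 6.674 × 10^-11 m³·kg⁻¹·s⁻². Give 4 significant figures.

Energy → length via G/c⁴.
9.29 J × (G/c⁴) = 7.675 × 10^-44 m

7.675 × 10^-44 m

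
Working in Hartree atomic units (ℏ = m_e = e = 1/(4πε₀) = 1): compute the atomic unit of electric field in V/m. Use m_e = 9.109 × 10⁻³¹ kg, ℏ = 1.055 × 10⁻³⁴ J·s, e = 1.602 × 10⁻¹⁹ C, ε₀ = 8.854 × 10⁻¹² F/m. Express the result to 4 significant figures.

The unique combination of the constants set to 1 with dimensions of electric field is E_au = E_h/(e a₀) = m_e²e⁵/((4πε₀)³ℏ⁴).
E_h = 4.354 × 10⁻¹⁸ J
a₀ = 5.297 × 10⁻¹¹ m
E_h/(e·a₀) = 5.131 × 10¹¹ V/m

5.131 × 10¹¹ V/m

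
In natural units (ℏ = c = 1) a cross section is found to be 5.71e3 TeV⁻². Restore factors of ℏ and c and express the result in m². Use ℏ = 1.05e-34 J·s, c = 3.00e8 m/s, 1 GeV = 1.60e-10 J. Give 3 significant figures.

2.21e-34 m²

Area is [L]² = [E]⁻²·(ℏc)²; restore (ℏc)².
1 GeV⁻² → (ℏc)² × (1 GeV in J)⁻² = 3.88e-32 m².
Convert the energy scale: 5.71e3 TeV⁻² = 5.71e-3 GeV⁻².
Result: 5.71e-3 × 3.88e-32 = 2.21e-34 m².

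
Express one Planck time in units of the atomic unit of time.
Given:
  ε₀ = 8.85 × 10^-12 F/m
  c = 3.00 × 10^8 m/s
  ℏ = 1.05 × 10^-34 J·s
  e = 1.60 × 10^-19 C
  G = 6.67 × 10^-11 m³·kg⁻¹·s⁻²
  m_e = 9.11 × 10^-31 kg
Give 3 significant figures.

2.24 × 10^-27

Planck time: t_P = √(ℏG/c⁵) = 5.37 × 10^-44 s
atomic unit of time: τ_au = (4πε₀)²ℏ³/(m_e e⁴) = 2.40 × 10^-17 s
ratio = 5.37 × 10^-44 / 2.40 × 10^-17 = 2.24 × 10^-27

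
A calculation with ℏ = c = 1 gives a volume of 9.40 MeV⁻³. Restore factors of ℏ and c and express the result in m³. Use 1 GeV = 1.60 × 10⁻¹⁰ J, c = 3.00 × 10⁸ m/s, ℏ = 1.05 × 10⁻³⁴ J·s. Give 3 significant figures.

Volume is [L]³ = [E]⁻³·(ℏc)³.
1 GeV⁻³ → (ℏc)³ × (1 GeV in J)⁻³ = 7.63 × 10⁻⁴⁸ m³.
Convert the energy scale: 9.40 MeV⁻³ = 9.40 × 10⁹ GeV⁻³.
Result: 9.40 × 10⁹ × 7.63 × 10⁻⁴⁸ = 7.17 × 10⁻³⁸ m³.

7.17 × 10⁻³⁸ m³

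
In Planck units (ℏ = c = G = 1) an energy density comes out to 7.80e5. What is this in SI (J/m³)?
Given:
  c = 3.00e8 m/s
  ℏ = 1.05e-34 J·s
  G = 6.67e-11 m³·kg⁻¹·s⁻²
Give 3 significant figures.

One Planck energy density: u_P = c⁷/(ℏG²) = 4.68e113 J/m³.
7.80e5 × 4.68e113 J/m³ = 3.65e119 J/m³

3.65e119 J/m³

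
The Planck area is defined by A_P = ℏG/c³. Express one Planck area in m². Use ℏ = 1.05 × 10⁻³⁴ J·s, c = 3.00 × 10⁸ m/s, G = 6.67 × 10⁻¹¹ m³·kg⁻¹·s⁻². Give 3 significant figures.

2.59 × 10⁻⁷⁰ m²

A_P = ℏG/c³
  = 7.00 × 10⁻⁴⁵ / 2.70 × 10²⁵
  = 2.59 × 10⁻⁷⁰ m²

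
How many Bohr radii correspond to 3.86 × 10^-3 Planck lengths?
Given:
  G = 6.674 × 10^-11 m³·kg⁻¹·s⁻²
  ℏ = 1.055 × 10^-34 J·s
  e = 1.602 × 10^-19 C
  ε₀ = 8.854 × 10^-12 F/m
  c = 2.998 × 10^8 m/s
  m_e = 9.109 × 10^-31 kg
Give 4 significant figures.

1.178 × 10^-27

Planck length: ℓ_P = √(ℏG/c³) = 1.616 × 10^-35 m
Bohr radius: a₀ = 4πε₀ℏ²/(m_e e²) = 5.297 × 10^-11 m
3.86 × 10^-3 × 1.616 × 10^-35 / 5.297 × 10^-11 = 1.178 × 10^-27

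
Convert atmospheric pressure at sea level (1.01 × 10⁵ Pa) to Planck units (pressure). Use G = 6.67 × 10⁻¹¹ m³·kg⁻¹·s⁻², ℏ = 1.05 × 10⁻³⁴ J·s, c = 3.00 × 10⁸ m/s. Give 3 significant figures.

Planck pressure: p_P = c⁷/(ℏG²) = 4.68 × 10¹¹³ Pa.
1.01 × 10⁵ / 4.68 × 10¹¹³ = 2.16 × 10⁻¹⁰⁹

2.16 × 10⁻¹⁰⁹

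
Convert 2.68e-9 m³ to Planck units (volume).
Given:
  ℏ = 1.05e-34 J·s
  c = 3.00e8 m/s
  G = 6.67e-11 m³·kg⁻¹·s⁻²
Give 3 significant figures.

Planck volume: V_P = (ℏG/c³)^(3/2) = 4.18e-105 m³.
2.68e-9 / 4.18e-105 = 6.42e95

6.42e95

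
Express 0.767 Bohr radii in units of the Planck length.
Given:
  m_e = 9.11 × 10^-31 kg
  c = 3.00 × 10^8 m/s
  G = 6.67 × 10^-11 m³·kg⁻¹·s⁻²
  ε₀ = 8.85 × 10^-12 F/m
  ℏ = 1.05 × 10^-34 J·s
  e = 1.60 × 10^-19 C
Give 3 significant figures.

Bohr radius: a₀ = 4πε₀ℏ²/(m_e e²) = 5.26 × 10^-11 m
Planck length: ℓ_P = √(ℏG/c³) = 1.61 × 10^-35 m
0.767 × 5.26 × 10^-11 / 1.61 × 10^-35 = 2.50 × 10^24

2.50 × 10^24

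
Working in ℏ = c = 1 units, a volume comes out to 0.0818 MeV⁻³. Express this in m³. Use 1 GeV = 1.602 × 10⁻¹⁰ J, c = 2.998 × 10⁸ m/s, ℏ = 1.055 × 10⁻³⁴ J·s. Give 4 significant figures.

6.295 × 10⁻⁴⁰ m³

Volume is [L]³ = [E]⁻³·(ℏc)³.
1 GeV⁻³ → (ℏc)³ × (1 GeV in J)⁻³ = 7.696 × 10⁻⁴⁸ m³.
Convert the energy scale: 0.0818 MeV⁻³ = 8.18 × 10⁷ GeV⁻³.
Result: 8.18 × 10⁷ × 7.696 × 10⁻⁴⁸ = 6.295 × 10⁻⁴⁰ m³.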